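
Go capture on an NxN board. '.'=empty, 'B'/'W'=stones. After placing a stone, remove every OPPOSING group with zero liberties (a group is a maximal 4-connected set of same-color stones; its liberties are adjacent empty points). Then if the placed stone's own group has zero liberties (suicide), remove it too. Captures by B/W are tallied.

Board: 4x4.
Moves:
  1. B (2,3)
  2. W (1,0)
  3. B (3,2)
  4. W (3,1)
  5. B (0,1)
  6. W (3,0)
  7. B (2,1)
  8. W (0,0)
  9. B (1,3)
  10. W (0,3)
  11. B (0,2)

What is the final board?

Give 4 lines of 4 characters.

Move 1: B@(2,3) -> caps B=0 W=0
Move 2: W@(1,0) -> caps B=0 W=0
Move 3: B@(3,2) -> caps B=0 W=0
Move 4: W@(3,1) -> caps B=0 W=0
Move 5: B@(0,1) -> caps B=0 W=0
Move 6: W@(3,0) -> caps B=0 W=0
Move 7: B@(2,1) -> caps B=0 W=0
Move 8: W@(0,0) -> caps B=0 W=0
Move 9: B@(1,3) -> caps B=0 W=0
Move 10: W@(0,3) -> caps B=0 W=0
Move 11: B@(0,2) -> caps B=1 W=0

Answer: WBB.
W..B
.B.B
WWB.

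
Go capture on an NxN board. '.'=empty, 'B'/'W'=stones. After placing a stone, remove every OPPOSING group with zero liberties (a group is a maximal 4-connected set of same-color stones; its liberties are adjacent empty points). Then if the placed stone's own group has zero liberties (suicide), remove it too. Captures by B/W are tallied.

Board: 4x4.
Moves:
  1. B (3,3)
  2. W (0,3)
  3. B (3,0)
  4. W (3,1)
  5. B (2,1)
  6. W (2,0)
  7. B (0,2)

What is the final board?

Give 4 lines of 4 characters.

Answer: ..BW
....
WB..
.W.B

Derivation:
Move 1: B@(3,3) -> caps B=0 W=0
Move 2: W@(0,3) -> caps B=0 W=0
Move 3: B@(3,0) -> caps B=0 W=0
Move 4: W@(3,1) -> caps B=0 W=0
Move 5: B@(2,1) -> caps B=0 W=0
Move 6: W@(2,0) -> caps B=0 W=1
Move 7: B@(0,2) -> caps B=0 W=1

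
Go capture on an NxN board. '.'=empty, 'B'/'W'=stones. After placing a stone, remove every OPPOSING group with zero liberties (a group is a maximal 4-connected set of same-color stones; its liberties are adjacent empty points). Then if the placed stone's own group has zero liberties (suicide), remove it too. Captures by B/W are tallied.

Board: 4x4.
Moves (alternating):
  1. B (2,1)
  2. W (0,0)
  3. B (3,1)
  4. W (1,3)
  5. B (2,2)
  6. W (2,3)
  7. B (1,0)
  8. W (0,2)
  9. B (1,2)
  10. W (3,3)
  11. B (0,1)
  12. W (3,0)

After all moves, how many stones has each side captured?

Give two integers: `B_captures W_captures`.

Answer: 1 0

Derivation:
Move 1: B@(2,1) -> caps B=0 W=0
Move 2: W@(0,0) -> caps B=0 W=0
Move 3: B@(3,1) -> caps B=0 W=0
Move 4: W@(1,3) -> caps B=0 W=0
Move 5: B@(2,2) -> caps B=0 W=0
Move 6: W@(2,3) -> caps B=0 W=0
Move 7: B@(1,0) -> caps B=0 W=0
Move 8: W@(0,2) -> caps B=0 W=0
Move 9: B@(1,2) -> caps B=0 W=0
Move 10: W@(3,3) -> caps B=0 W=0
Move 11: B@(0,1) -> caps B=1 W=0
Move 12: W@(3,0) -> caps B=1 W=0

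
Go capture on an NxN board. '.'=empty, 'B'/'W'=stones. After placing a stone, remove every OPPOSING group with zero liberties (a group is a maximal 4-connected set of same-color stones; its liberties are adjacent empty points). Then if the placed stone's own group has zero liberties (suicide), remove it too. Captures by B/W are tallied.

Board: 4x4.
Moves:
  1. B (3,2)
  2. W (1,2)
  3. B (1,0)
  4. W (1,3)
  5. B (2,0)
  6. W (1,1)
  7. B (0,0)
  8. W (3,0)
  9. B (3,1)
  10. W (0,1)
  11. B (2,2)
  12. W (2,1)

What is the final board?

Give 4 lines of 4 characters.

Answer: BW..
BWWW
BWB.
.BB.

Derivation:
Move 1: B@(3,2) -> caps B=0 W=0
Move 2: W@(1,2) -> caps B=0 W=0
Move 3: B@(1,0) -> caps B=0 W=0
Move 4: W@(1,3) -> caps B=0 W=0
Move 5: B@(2,0) -> caps B=0 W=0
Move 6: W@(1,1) -> caps B=0 W=0
Move 7: B@(0,0) -> caps B=0 W=0
Move 8: W@(3,0) -> caps B=0 W=0
Move 9: B@(3,1) -> caps B=1 W=0
Move 10: W@(0,1) -> caps B=1 W=0
Move 11: B@(2,2) -> caps B=1 W=0
Move 12: W@(2,1) -> caps B=1 W=0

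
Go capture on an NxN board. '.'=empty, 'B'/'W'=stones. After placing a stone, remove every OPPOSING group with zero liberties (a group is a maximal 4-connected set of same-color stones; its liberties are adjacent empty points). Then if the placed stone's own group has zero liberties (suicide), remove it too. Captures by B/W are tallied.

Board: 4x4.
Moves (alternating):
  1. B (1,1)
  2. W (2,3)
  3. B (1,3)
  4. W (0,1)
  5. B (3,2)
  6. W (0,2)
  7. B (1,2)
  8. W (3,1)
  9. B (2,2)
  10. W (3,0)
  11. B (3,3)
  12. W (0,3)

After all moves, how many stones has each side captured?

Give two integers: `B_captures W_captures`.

Answer: 1 0

Derivation:
Move 1: B@(1,1) -> caps B=0 W=0
Move 2: W@(2,3) -> caps B=0 W=0
Move 3: B@(1,3) -> caps B=0 W=0
Move 4: W@(0,1) -> caps B=0 W=0
Move 5: B@(3,2) -> caps B=0 W=0
Move 6: W@(0,2) -> caps B=0 W=0
Move 7: B@(1,2) -> caps B=0 W=0
Move 8: W@(3,1) -> caps B=0 W=0
Move 9: B@(2,2) -> caps B=0 W=0
Move 10: W@(3,0) -> caps B=0 W=0
Move 11: B@(3,3) -> caps B=1 W=0
Move 12: W@(0,3) -> caps B=1 W=0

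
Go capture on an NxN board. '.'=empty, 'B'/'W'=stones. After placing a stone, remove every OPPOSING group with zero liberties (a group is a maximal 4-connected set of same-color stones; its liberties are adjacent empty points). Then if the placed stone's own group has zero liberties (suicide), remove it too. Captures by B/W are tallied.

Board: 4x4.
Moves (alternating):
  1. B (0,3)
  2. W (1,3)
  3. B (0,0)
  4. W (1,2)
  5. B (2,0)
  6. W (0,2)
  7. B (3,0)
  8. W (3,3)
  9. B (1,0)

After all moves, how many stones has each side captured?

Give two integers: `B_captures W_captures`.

Answer: 0 1

Derivation:
Move 1: B@(0,3) -> caps B=0 W=0
Move 2: W@(1,3) -> caps B=0 W=0
Move 3: B@(0,0) -> caps B=0 W=0
Move 4: W@(1,2) -> caps B=0 W=0
Move 5: B@(2,0) -> caps B=0 W=0
Move 6: W@(0,2) -> caps B=0 W=1
Move 7: B@(3,0) -> caps B=0 W=1
Move 8: W@(3,3) -> caps B=0 W=1
Move 9: B@(1,0) -> caps B=0 W=1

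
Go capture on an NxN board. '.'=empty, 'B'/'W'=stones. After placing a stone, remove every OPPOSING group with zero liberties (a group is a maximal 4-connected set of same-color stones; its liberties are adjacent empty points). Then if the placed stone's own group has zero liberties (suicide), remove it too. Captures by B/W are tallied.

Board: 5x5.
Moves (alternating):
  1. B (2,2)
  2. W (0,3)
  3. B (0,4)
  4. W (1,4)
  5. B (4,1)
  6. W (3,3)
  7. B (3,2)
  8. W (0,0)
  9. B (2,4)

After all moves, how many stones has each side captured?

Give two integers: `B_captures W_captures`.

Move 1: B@(2,2) -> caps B=0 W=0
Move 2: W@(0,3) -> caps B=0 W=0
Move 3: B@(0,4) -> caps B=0 W=0
Move 4: W@(1,4) -> caps B=0 W=1
Move 5: B@(4,1) -> caps B=0 W=1
Move 6: W@(3,3) -> caps B=0 W=1
Move 7: B@(3,2) -> caps B=0 W=1
Move 8: W@(0,0) -> caps B=0 W=1
Move 9: B@(2,4) -> caps B=0 W=1

Answer: 0 1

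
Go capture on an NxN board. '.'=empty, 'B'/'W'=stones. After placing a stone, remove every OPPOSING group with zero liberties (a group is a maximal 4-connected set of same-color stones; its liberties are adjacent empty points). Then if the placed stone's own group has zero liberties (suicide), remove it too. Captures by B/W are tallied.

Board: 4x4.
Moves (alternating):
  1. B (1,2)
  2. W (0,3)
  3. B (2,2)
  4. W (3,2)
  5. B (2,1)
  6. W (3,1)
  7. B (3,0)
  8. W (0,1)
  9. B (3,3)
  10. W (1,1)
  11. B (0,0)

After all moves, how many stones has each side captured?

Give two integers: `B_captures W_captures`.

Answer: 2 0

Derivation:
Move 1: B@(1,2) -> caps B=0 W=0
Move 2: W@(0,3) -> caps B=0 W=0
Move 3: B@(2,2) -> caps B=0 W=0
Move 4: W@(3,2) -> caps B=0 W=0
Move 5: B@(2,1) -> caps B=0 W=0
Move 6: W@(3,1) -> caps B=0 W=0
Move 7: B@(3,0) -> caps B=0 W=0
Move 8: W@(0,1) -> caps B=0 W=0
Move 9: B@(3,3) -> caps B=2 W=0
Move 10: W@(1,1) -> caps B=2 W=0
Move 11: B@(0,0) -> caps B=2 W=0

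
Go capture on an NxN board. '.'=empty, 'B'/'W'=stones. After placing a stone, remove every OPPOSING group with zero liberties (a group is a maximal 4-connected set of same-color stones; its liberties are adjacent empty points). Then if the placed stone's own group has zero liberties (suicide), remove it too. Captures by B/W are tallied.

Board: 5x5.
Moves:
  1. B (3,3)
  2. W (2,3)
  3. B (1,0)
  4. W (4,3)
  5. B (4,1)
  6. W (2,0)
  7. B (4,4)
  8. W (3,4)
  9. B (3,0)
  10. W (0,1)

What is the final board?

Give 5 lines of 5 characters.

Answer: .W...
B....
W..W.
B..BW
.B.W.

Derivation:
Move 1: B@(3,3) -> caps B=0 W=0
Move 2: W@(2,3) -> caps B=0 W=0
Move 3: B@(1,0) -> caps B=0 W=0
Move 4: W@(4,3) -> caps B=0 W=0
Move 5: B@(4,1) -> caps B=0 W=0
Move 6: W@(2,0) -> caps B=0 W=0
Move 7: B@(4,4) -> caps B=0 W=0
Move 8: W@(3,4) -> caps B=0 W=1
Move 9: B@(3,0) -> caps B=0 W=1
Move 10: W@(0,1) -> caps B=0 W=1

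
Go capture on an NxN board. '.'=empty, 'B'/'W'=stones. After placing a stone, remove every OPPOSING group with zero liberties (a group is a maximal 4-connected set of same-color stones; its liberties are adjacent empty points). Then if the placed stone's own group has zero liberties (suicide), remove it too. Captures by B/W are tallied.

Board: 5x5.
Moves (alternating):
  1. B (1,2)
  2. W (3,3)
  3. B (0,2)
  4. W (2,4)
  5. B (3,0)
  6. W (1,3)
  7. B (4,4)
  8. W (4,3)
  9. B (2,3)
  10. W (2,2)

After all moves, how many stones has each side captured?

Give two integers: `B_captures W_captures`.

Move 1: B@(1,2) -> caps B=0 W=0
Move 2: W@(3,3) -> caps B=0 W=0
Move 3: B@(0,2) -> caps B=0 W=0
Move 4: W@(2,4) -> caps B=0 W=0
Move 5: B@(3,0) -> caps B=0 W=0
Move 6: W@(1,3) -> caps B=0 W=0
Move 7: B@(4,4) -> caps B=0 W=0
Move 8: W@(4,3) -> caps B=0 W=0
Move 9: B@(2,3) -> caps B=0 W=0
Move 10: W@(2,2) -> caps B=0 W=1

Answer: 0 1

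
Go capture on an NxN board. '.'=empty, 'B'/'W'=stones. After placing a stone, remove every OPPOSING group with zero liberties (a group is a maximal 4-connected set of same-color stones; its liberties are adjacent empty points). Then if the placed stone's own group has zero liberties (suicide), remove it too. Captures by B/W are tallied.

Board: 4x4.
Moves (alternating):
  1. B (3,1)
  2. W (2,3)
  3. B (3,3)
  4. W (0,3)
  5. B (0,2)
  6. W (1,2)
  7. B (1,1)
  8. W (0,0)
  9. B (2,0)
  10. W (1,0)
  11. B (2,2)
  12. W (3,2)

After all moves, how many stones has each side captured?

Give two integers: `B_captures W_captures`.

Move 1: B@(3,1) -> caps B=0 W=0
Move 2: W@(2,3) -> caps B=0 W=0
Move 3: B@(3,3) -> caps B=0 W=0
Move 4: W@(0,3) -> caps B=0 W=0
Move 5: B@(0,2) -> caps B=0 W=0
Move 6: W@(1,2) -> caps B=0 W=0
Move 7: B@(1,1) -> caps B=0 W=0
Move 8: W@(0,0) -> caps B=0 W=0
Move 9: B@(2,0) -> caps B=0 W=0
Move 10: W@(1,0) -> caps B=0 W=0
Move 11: B@(2,2) -> caps B=0 W=0
Move 12: W@(3,2) -> caps B=0 W=1

Answer: 0 1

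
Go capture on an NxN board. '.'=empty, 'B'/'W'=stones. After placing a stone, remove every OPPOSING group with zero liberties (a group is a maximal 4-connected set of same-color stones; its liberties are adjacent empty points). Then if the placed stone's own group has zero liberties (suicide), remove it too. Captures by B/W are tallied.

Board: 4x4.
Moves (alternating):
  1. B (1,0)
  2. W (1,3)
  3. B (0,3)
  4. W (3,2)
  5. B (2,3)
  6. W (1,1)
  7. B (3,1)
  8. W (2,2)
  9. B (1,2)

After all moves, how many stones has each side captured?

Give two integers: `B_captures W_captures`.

Move 1: B@(1,0) -> caps B=0 W=0
Move 2: W@(1,3) -> caps B=0 W=0
Move 3: B@(0,3) -> caps B=0 W=0
Move 4: W@(3,2) -> caps B=0 W=0
Move 5: B@(2,3) -> caps B=0 W=0
Move 6: W@(1,1) -> caps B=0 W=0
Move 7: B@(3,1) -> caps B=0 W=0
Move 8: W@(2,2) -> caps B=0 W=0
Move 9: B@(1,2) -> caps B=1 W=0

Answer: 1 0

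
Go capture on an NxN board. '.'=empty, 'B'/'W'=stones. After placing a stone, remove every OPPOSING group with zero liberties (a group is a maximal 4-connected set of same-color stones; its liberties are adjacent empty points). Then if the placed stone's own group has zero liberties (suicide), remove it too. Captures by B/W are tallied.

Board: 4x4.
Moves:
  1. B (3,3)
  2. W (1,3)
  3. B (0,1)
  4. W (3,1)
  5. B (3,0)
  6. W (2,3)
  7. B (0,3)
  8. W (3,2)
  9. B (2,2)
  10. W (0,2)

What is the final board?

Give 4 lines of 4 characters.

Answer: .BW.
...W
..BW
BWW.

Derivation:
Move 1: B@(3,3) -> caps B=0 W=0
Move 2: W@(1,3) -> caps B=0 W=0
Move 3: B@(0,1) -> caps B=0 W=0
Move 4: W@(3,1) -> caps B=0 W=0
Move 5: B@(3,0) -> caps B=0 W=0
Move 6: W@(2,3) -> caps B=0 W=0
Move 7: B@(0,3) -> caps B=0 W=0
Move 8: W@(3,2) -> caps B=0 W=1
Move 9: B@(2,2) -> caps B=0 W=1
Move 10: W@(0,2) -> caps B=0 W=2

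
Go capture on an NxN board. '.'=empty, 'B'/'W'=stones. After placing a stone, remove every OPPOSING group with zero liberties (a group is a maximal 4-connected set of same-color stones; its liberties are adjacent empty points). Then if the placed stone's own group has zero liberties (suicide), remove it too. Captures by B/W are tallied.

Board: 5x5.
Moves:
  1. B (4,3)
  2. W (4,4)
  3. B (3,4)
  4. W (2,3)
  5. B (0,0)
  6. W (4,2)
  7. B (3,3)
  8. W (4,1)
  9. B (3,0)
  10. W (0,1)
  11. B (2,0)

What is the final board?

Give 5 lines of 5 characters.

Move 1: B@(4,3) -> caps B=0 W=0
Move 2: W@(4,4) -> caps B=0 W=0
Move 3: B@(3,4) -> caps B=1 W=0
Move 4: W@(2,3) -> caps B=1 W=0
Move 5: B@(0,0) -> caps B=1 W=0
Move 6: W@(4,2) -> caps B=1 W=0
Move 7: B@(3,3) -> caps B=1 W=0
Move 8: W@(4,1) -> caps B=1 W=0
Move 9: B@(3,0) -> caps B=1 W=0
Move 10: W@(0,1) -> caps B=1 W=0
Move 11: B@(2,0) -> caps B=1 W=0

Answer: BW...
.....
B..W.
B..BB
.WWB.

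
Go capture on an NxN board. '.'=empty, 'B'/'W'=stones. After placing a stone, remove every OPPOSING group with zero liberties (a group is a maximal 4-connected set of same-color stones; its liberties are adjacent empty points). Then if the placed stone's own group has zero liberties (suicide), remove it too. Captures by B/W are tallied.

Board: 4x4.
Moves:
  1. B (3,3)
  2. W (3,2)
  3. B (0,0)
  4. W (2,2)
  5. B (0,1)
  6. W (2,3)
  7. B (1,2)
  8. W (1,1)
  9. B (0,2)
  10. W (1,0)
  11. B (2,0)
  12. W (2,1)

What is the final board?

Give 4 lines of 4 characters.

Move 1: B@(3,3) -> caps B=0 W=0
Move 2: W@(3,2) -> caps B=0 W=0
Move 3: B@(0,0) -> caps B=0 W=0
Move 4: W@(2,2) -> caps B=0 W=0
Move 5: B@(0,1) -> caps B=0 W=0
Move 6: W@(2,3) -> caps B=0 W=1
Move 7: B@(1,2) -> caps B=0 W=1
Move 8: W@(1,1) -> caps B=0 W=1
Move 9: B@(0,2) -> caps B=0 W=1
Move 10: W@(1,0) -> caps B=0 W=1
Move 11: B@(2,0) -> caps B=0 W=1
Move 12: W@(2,1) -> caps B=0 W=1

Answer: BBB.
WWB.
BWWW
..W.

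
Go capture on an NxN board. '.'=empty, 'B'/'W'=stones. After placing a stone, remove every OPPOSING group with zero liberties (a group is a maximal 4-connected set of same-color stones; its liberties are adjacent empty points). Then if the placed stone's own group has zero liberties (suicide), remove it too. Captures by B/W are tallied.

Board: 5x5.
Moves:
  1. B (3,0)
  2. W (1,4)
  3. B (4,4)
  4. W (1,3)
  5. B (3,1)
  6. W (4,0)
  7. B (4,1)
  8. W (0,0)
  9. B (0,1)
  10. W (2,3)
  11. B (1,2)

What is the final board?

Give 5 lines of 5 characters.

Answer: WB...
..BWW
...W.
BB...
.B..B

Derivation:
Move 1: B@(3,0) -> caps B=0 W=0
Move 2: W@(1,4) -> caps B=0 W=0
Move 3: B@(4,4) -> caps B=0 W=0
Move 4: W@(1,3) -> caps B=0 W=0
Move 5: B@(3,1) -> caps B=0 W=0
Move 6: W@(4,0) -> caps B=0 W=0
Move 7: B@(4,1) -> caps B=1 W=0
Move 8: W@(0,0) -> caps B=1 W=0
Move 9: B@(0,1) -> caps B=1 W=0
Move 10: W@(2,3) -> caps B=1 W=0
Move 11: B@(1,2) -> caps B=1 W=0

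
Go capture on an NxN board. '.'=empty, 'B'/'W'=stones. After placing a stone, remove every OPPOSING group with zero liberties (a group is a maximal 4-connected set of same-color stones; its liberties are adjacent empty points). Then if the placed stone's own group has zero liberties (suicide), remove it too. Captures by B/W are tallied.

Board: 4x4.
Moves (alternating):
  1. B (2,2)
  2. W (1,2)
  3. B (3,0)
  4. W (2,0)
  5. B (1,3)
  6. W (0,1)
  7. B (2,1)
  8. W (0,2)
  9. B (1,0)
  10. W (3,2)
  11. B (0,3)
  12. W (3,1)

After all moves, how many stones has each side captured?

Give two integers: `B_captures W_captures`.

Move 1: B@(2,2) -> caps B=0 W=0
Move 2: W@(1,2) -> caps B=0 W=0
Move 3: B@(3,0) -> caps B=0 W=0
Move 4: W@(2,0) -> caps B=0 W=0
Move 5: B@(1,3) -> caps B=0 W=0
Move 6: W@(0,1) -> caps B=0 W=0
Move 7: B@(2,1) -> caps B=0 W=0
Move 8: W@(0,2) -> caps B=0 W=0
Move 9: B@(1,0) -> caps B=1 W=0
Move 10: W@(3,2) -> caps B=1 W=0
Move 11: B@(0,3) -> caps B=1 W=0
Move 12: W@(3,1) -> caps B=1 W=0

Answer: 1 0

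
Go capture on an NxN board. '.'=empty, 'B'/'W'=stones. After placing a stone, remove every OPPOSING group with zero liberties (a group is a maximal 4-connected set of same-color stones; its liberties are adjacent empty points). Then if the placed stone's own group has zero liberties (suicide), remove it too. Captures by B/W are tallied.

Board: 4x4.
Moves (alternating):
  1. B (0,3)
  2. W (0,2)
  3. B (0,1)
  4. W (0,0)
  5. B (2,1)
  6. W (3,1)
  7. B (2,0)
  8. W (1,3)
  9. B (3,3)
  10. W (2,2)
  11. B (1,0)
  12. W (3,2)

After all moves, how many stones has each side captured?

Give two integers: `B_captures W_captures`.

Move 1: B@(0,3) -> caps B=0 W=0
Move 2: W@(0,2) -> caps B=0 W=0
Move 3: B@(0,1) -> caps B=0 W=0
Move 4: W@(0,0) -> caps B=0 W=0
Move 5: B@(2,1) -> caps B=0 W=0
Move 6: W@(3,1) -> caps B=0 W=0
Move 7: B@(2,0) -> caps B=0 W=0
Move 8: W@(1,3) -> caps B=0 W=1
Move 9: B@(3,3) -> caps B=0 W=1
Move 10: W@(2,2) -> caps B=0 W=1
Move 11: B@(1,0) -> caps B=1 W=1
Move 12: W@(3,2) -> caps B=1 W=1

Answer: 1 1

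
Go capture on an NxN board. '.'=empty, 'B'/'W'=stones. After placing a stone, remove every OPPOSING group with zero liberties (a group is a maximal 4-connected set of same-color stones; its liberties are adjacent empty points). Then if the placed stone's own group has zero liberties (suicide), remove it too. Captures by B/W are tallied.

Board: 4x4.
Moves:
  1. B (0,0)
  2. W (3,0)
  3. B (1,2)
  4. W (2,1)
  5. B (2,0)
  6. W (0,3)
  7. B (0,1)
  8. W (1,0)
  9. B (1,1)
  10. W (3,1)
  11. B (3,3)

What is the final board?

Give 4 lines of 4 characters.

Answer: BB.W
WBB.
.W..
WW.B

Derivation:
Move 1: B@(0,0) -> caps B=0 W=0
Move 2: W@(3,0) -> caps B=0 W=0
Move 3: B@(1,2) -> caps B=0 W=0
Move 4: W@(2,1) -> caps B=0 W=0
Move 5: B@(2,0) -> caps B=0 W=0
Move 6: W@(0,3) -> caps B=0 W=0
Move 7: B@(0,1) -> caps B=0 W=0
Move 8: W@(1,0) -> caps B=0 W=1
Move 9: B@(1,1) -> caps B=0 W=1
Move 10: W@(3,1) -> caps B=0 W=1
Move 11: B@(3,3) -> caps B=0 W=1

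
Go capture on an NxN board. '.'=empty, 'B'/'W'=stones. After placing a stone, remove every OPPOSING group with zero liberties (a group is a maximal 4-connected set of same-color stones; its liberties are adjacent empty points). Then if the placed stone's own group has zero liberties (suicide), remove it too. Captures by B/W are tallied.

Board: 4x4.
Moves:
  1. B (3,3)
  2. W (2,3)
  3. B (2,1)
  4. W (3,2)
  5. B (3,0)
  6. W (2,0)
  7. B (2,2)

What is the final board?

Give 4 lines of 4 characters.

Move 1: B@(3,3) -> caps B=0 W=0
Move 2: W@(2,3) -> caps B=0 W=0
Move 3: B@(2,1) -> caps B=0 W=0
Move 4: W@(3,2) -> caps B=0 W=1
Move 5: B@(3,0) -> caps B=0 W=1
Move 6: W@(2,0) -> caps B=0 W=1
Move 7: B@(2,2) -> caps B=0 W=1

Answer: ....
....
WBBW
B.W.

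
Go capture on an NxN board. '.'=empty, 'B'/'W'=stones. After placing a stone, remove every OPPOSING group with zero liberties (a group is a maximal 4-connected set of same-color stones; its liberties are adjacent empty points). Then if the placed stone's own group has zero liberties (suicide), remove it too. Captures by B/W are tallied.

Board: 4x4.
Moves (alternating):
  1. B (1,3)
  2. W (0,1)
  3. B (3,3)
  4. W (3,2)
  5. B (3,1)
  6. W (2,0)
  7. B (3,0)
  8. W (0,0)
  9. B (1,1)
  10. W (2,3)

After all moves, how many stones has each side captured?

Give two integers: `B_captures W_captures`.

Answer: 0 1

Derivation:
Move 1: B@(1,3) -> caps B=0 W=0
Move 2: W@(0,1) -> caps B=0 W=0
Move 3: B@(3,3) -> caps B=0 W=0
Move 4: W@(3,2) -> caps B=0 W=0
Move 5: B@(3,1) -> caps B=0 W=0
Move 6: W@(2,0) -> caps B=0 W=0
Move 7: B@(3,0) -> caps B=0 W=0
Move 8: W@(0,0) -> caps B=0 W=0
Move 9: B@(1,1) -> caps B=0 W=0
Move 10: W@(2,3) -> caps B=0 W=1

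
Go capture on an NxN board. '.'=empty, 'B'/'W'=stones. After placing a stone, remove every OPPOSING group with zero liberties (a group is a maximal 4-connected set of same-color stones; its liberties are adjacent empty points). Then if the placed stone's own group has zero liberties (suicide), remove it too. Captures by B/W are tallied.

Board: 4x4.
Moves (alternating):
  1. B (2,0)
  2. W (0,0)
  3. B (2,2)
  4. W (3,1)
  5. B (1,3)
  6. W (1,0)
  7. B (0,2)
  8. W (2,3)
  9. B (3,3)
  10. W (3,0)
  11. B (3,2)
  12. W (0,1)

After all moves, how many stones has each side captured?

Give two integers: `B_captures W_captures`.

Answer: 1 0

Derivation:
Move 1: B@(2,0) -> caps B=0 W=0
Move 2: W@(0,0) -> caps B=0 W=0
Move 3: B@(2,2) -> caps B=0 W=0
Move 4: W@(3,1) -> caps B=0 W=0
Move 5: B@(1,3) -> caps B=0 W=0
Move 6: W@(1,0) -> caps B=0 W=0
Move 7: B@(0,2) -> caps B=0 W=0
Move 8: W@(2,3) -> caps B=0 W=0
Move 9: B@(3,3) -> caps B=1 W=0
Move 10: W@(3,0) -> caps B=1 W=0
Move 11: B@(3,2) -> caps B=1 W=0
Move 12: W@(0,1) -> caps B=1 W=0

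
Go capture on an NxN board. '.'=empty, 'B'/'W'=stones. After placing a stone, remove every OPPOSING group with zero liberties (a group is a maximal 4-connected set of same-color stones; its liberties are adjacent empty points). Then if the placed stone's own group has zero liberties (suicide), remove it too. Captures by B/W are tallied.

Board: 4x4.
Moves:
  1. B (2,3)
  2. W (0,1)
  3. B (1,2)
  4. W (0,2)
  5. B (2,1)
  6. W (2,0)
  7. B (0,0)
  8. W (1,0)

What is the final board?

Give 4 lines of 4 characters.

Answer: .WW.
W.B.
WB.B
....

Derivation:
Move 1: B@(2,3) -> caps B=0 W=0
Move 2: W@(0,1) -> caps B=0 W=0
Move 3: B@(1,2) -> caps B=0 W=0
Move 4: W@(0,2) -> caps B=0 W=0
Move 5: B@(2,1) -> caps B=0 W=0
Move 6: W@(2,0) -> caps B=0 W=0
Move 7: B@(0,0) -> caps B=0 W=0
Move 8: W@(1,0) -> caps B=0 W=1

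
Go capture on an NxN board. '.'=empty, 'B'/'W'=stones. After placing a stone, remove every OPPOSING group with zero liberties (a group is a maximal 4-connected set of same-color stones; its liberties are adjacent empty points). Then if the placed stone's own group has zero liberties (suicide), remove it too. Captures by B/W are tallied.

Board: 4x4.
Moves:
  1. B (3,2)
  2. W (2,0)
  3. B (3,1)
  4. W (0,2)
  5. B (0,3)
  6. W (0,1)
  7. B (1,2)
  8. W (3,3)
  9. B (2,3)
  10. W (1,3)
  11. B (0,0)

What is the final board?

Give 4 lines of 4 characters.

Answer: BWW.
..BW
W..B
.BB.

Derivation:
Move 1: B@(3,2) -> caps B=0 W=0
Move 2: W@(2,0) -> caps B=0 W=0
Move 3: B@(3,1) -> caps B=0 W=0
Move 4: W@(0,2) -> caps B=0 W=0
Move 5: B@(0,3) -> caps B=0 W=0
Move 6: W@(0,1) -> caps B=0 W=0
Move 7: B@(1,2) -> caps B=0 W=0
Move 8: W@(3,3) -> caps B=0 W=0
Move 9: B@(2,3) -> caps B=1 W=0
Move 10: W@(1,3) -> caps B=1 W=1
Move 11: B@(0,0) -> caps B=1 W=1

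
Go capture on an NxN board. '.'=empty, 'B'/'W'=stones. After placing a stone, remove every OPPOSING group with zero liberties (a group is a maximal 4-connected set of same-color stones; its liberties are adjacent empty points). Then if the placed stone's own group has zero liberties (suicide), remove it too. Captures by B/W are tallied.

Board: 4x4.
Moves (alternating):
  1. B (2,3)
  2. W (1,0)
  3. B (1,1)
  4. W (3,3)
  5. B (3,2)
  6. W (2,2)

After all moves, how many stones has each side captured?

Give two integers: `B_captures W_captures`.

Move 1: B@(2,3) -> caps B=0 W=0
Move 2: W@(1,0) -> caps B=0 W=0
Move 3: B@(1,1) -> caps B=0 W=0
Move 4: W@(3,3) -> caps B=0 W=0
Move 5: B@(3,2) -> caps B=1 W=0
Move 6: W@(2,2) -> caps B=1 W=0

Answer: 1 0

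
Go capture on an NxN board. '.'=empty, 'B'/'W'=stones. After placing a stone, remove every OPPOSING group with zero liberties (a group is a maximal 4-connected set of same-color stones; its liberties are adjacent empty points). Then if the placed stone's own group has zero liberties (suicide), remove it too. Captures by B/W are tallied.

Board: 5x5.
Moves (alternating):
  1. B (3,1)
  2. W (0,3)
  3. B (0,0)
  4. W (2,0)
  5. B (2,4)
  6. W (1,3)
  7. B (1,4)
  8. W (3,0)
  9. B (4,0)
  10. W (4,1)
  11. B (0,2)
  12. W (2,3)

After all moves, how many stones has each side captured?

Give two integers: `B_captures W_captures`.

Move 1: B@(3,1) -> caps B=0 W=0
Move 2: W@(0,3) -> caps B=0 W=0
Move 3: B@(0,0) -> caps B=0 W=0
Move 4: W@(2,0) -> caps B=0 W=0
Move 5: B@(2,4) -> caps B=0 W=0
Move 6: W@(1,3) -> caps B=0 W=0
Move 7: B@(1,4) -> caps B=0 W=0
Move 8: W@(3,0) -> caps B=0 W=0
Move 9: B@(4,0) -> caps B=0 W=0
Move 10: W@(4,1) -> caps B=0 W=1
Move 11: B@(0,2) -> caps B=0 W=1
Move 12: W@(2,3) -> caps B=0 W=1

Answer: 0 1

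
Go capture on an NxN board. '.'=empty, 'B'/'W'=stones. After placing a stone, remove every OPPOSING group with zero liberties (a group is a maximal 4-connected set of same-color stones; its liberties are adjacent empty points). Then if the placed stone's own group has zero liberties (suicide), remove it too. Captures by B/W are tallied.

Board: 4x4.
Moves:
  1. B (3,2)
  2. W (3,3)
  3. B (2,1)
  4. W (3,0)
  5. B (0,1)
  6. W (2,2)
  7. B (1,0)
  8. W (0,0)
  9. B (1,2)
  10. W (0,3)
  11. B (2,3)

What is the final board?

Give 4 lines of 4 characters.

Move 1: B@(3,2) -> caps B=0 W=0
Move 2: W@(3,3) -> caps B=0 W=0
Move 3: B@(2,1) -> caps B=0 W=0
Move 4: W@(3,0) -> caps B=0 W=0
Move 5: B@(0,1) -> caps B=0 W=0
Move 6: W@(2,2) -> caps B=0 W=0
Move 7: B@(1,0) -> caps B=0 W=0
Move 8: W@(0,0) -> caps B=0 W=0
Move 9: B@(1,2) -> caps B=0 W=0
Move 10: W@(0,3) -> caps B=0 W=0
Move 11: B@(2,3) -> caps B=2 W=0

Answer: .B.W
B.B.
.B.B
W.B.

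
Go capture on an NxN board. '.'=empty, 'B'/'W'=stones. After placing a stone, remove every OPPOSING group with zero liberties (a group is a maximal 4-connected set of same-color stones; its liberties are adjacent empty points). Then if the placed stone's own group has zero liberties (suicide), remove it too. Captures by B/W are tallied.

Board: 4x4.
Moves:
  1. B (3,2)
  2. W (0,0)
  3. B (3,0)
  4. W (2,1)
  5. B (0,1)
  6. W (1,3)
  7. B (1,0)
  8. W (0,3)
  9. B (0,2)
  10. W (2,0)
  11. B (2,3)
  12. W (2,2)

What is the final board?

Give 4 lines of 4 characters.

Answer: .BBW
B..W
WWWB
B.B.

Derivation:
Move 1: B@(3,2) -> caps B=0 W=0
Move 2: W@(0,0) -> caps B=0 W=0
Move 3: B@(3,0) -> caps B=0 W=0
Move 4: W@(2,1) -> caps B=0 W=0
Move 5: B@(0,1) -> caps B=0 W=0
Move 6: W@(1,3) -> caps B=0 W=0
Move 7: B@(1,0) -> caps B=1 W=0
Move 8: W@(0,3) -> caps B=1 W=0
Move 9: B@(0,2) -> caps B=1 W=0
Move 10: W@(2,0) -> caps B=1 W=0
Move 11: B@(2,3) -> caps B=1 W=0
Move 12: W@(2,2) -> caps B=1 W=0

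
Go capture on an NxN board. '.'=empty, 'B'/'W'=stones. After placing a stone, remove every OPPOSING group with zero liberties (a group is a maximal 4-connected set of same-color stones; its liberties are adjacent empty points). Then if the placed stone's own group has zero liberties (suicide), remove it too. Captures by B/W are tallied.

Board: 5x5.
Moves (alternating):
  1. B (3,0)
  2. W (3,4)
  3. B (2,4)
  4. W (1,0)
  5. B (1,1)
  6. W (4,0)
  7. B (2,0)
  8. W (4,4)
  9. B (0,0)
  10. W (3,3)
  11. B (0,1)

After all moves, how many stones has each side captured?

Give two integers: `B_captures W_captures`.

Move 1: B@(3,0) -> caps B=0 W=0
Move 2: W@(3,4) -> caps B=0 W=0
Move 3: B@(2,4) -> caps B=0 W=0
Move 4: W@(1,0) -> caps B=0 W=0
Move 5: B@(1,1) -> caps B=0 W=0
Move 6: W@(4,0) -> caps B=0 W=0
Move 7: B@(2,0) -> caps B=0 W=0
Move 8: W@(4,4) -> caps B=0 W=0
Move 9: B@(0,0) -> caps B=1 W=0
Move 10: W@(3,3) -> caps B=1 W=0
Move 11: B@(0,1) -> caps B=1 W=0

Answer: 1 0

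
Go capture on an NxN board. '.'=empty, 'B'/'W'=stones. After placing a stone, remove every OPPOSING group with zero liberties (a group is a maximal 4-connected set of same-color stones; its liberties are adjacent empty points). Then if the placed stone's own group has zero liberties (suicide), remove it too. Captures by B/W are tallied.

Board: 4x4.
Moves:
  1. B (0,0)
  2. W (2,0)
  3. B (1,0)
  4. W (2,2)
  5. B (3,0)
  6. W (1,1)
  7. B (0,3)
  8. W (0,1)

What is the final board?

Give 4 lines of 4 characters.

Move 1: B@(0,0) -> caps B=0 W=0
Move 2: W@(2,0) -> caps B=0 W=0
Move 3: B@(1,0) -> caps B=0 W=0
Move 4: W@(2,2) -> caps B=0 W=0
Move 5: B@(3,0) -> caps B=0 W=0
Move 6: W@(1,1) -> caps B=0 W=0
Move 7: B@(0,3) -> caps B=0 W=0
Move 8: W@(0,1) -> caps B=0 W=2

Answer: .W.B
.W..
W.W.
B...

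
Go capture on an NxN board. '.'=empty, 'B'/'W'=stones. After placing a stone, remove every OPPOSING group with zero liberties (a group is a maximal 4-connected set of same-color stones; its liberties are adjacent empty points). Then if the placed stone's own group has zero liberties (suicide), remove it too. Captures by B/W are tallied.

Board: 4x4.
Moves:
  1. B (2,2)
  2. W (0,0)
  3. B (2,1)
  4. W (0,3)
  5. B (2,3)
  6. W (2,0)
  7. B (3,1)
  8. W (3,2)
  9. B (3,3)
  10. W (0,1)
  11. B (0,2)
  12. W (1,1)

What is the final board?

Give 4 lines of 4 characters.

Move 1: B@(2,2) -> caps B=0 W=0
Move 2: W@(0,0) -> caps B=0 W=0
Move 3: B@(2,1) -> caps B=0 W=0
Move 4: W@(0,3) -> caps B=0 W=0
Move 5: B@(2,3) -> caps B=0 W=0
Move 6: W@(2,0) -> caps B=0 W=0
Move 7: B@(3,1) -> caps B=0 W=0
Move 8: W@(3,2) -> caps B=0 W=0
Move 9: B@(3,3) -> caps B=1 W=0
Move 10: W@(0,1) -> caps B=1 W=0
Move 11: B@(0,2) -> caps B=1 W=0
Move 12: W@(1,1) -> caps B=1 W=0

Answer: WWBW
.W..
WBBB
.B.B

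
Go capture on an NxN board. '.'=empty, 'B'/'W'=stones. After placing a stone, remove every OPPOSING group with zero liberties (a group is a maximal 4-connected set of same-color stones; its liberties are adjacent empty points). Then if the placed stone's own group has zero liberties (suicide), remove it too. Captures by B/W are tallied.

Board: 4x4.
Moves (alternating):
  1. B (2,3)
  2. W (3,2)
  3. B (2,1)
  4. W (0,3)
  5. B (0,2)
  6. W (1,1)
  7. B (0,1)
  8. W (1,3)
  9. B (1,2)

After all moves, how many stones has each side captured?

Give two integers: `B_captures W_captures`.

Move 1: B@(2,3) -> caps B=0 W=0
Move 2: W@(3,2) -> caps B=0 W=0
Move 3: B@(2,1) -> caps B=0 W=0
Move 4: W@(0,3) -> caps B=0 W=0
Move 5: B@(0,2) -> caps B=0 W=0
Move 6: W@(1,1) -> caps B=0 W=0
Move 7: B@(0,1) -> caps B=0 W=0
Move 8: W@(1,3) -> caps B=0 W=0
Move 9: B@(1,2) -> caps B=2 W=0

Answer: 2 0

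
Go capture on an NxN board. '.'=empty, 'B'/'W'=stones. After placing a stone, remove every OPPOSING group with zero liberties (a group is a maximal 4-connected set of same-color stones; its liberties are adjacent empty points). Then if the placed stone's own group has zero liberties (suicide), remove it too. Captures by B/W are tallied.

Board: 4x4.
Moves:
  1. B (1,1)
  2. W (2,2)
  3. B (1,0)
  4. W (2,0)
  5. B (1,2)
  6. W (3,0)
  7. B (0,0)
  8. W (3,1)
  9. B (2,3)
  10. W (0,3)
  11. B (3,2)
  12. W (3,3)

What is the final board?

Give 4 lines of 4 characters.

Answer: B..W
BBB.
W.WB
WW.W

Derivation:
Move 1: B@(1,1) -> caps B=0 W=0
Move 2: W@(2,2) -> caps B=0 W=0
Move 3: B@(1,0) -> caps B=0 W=0
Move 4: W@(2,0) -> caps B=0 W=0
Move 5: B@(1,2) -> caps B=0 W=0
Move 6: W@(3,0) -> caps B=0 W=0
Move 7: B@(0,0) -> caps B=0 W=0
Move 8: W@(3,1) -> caps B=0 W=0
Move 9: B@(2,3) -> caps B=0 W=0
Move 10: W@(0,3) -> caps B=0 W=0
Move 11: B@(3,2) -> caps B=0 W=0
Move 12: W@(3,3) -> caps B=0 W=1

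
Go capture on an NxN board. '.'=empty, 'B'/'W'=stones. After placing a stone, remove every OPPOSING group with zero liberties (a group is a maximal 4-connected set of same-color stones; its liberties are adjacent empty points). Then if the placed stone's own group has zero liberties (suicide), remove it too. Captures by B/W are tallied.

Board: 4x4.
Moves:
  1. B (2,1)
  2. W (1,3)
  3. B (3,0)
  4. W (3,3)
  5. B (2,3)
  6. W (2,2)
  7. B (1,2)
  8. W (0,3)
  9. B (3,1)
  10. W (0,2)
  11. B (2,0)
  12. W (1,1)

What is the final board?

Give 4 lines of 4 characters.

Move 1: B@(2,1) -> caps B=0 W=0
Move 2: W@(1,3) -> caps B=0 W=0
Move 3: B@(3,0) -> caps B=0 W=0
Move 4: W@(3,3) -> caps B=0 W=0
Move 5: B@(2,3) -> caps B=0 W=0
Move 6: W@(2,2) -> caps B=0 W=1
Move 7: B@(1,2) -> caps B=0 W=1
Move 8: W@(0,3) -> caps B=0 W=1
Move 9: B@(3,1) -> caps B=0 W=1
Move 10: W@(0,2) -> caps B=0 W=1
Move 11: B@(2,0) -> caps B=0 W=1
Move 12: W@(1,1) -> caps B=0 W=2

Answer: ..WW
.W.W
BBW.
BB.W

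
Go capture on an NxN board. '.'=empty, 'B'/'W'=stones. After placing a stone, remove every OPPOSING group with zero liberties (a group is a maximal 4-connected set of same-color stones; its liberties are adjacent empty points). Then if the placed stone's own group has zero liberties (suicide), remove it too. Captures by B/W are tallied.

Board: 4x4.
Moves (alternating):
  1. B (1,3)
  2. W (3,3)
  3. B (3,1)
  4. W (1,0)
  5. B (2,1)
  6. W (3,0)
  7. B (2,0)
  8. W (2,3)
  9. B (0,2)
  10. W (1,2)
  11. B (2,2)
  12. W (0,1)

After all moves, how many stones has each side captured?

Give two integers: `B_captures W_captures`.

Move 1: B@(1,3) -> caps B=0 W=0
Move 2: W@(3,3) -> caps B=0 W=0
Move 3: B@(3,1) -> caps B=0 W=0
Move 4: W@(1,0) -> caps B=0 W=0
Move 5: B@(2,1) -> caps B=0 W=0
Move 6: W@(3,0) -> caps B=0 W=0
Move 7: B@(2,0) -> caps B=1 W=0
Move 8: W@(2,3) -> caps B=1 W=0
Move 9: B@(0,2) -> caps B=1 W=0
Move 10: W@(1,2) -> caps B=1 W=0
Move 11: B@(2,2) -> caps B=1 W=0
Move 12: W@(0,1) -> caps B=1 W=0

Answer: 1 0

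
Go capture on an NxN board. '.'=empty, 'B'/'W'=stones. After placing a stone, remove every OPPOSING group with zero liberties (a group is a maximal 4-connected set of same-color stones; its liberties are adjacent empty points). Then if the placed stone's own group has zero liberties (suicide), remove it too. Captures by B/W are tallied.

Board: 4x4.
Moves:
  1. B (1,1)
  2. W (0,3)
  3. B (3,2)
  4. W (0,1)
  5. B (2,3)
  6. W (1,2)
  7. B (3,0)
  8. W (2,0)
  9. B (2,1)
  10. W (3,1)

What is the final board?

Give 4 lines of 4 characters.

Answer: .W.W
.BW.
WB.B
.WB.

Derivation:
Move 1: B@(1,1) -> caps B=0 W=0
Move 2: W@(0,3) -> caps B=0 W=0
Move 3: B@(3,2) -> caps B=0 W=0
Move 4: W@(0,1) -> caps B=0 W=0
Move 5: B@(2,3) -> caps B=0 W=0
Move 6: W@(1,2) -> caps B=0 W=0
Move 7: B@(3,0) -> caps B=0 W=0
Move 8: W@(2,0) -> caps B=0 W=0
Move 9: B@(2,1) -> caps B=0 W=0
Move 10: W@(3,1) -> caps B=0 W=1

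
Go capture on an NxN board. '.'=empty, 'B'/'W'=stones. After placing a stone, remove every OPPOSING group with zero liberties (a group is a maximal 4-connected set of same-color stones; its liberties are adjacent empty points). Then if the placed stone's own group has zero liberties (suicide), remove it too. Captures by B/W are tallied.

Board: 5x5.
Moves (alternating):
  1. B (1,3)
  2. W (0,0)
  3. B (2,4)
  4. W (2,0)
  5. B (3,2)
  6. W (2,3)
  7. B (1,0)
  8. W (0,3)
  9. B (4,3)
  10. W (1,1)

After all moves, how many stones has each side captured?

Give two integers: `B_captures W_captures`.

Move 1: B@(1,3) -> caps B=0 W=0
Move 2: W@(0,0) -> caps B=0 W=0
Move 3: B@(2,4) -> caps B=0 W=0
Move 4: W@(2,0) -> caps B=0 W=0
Move 5: B@(3,2) -> caps B=0 W=0
Move 6: W@(2,3) -> caps B=0 W=0
Move 7: B@(1,0) -> caps B=0 W=0
Move 8: W@(0,3) -> caps B=0 W=0
Move 9: B@(4,3) -> caps B=0 W=0
Move 10: W@(1,1) -> caps B=0 W=1

Answer: 0 1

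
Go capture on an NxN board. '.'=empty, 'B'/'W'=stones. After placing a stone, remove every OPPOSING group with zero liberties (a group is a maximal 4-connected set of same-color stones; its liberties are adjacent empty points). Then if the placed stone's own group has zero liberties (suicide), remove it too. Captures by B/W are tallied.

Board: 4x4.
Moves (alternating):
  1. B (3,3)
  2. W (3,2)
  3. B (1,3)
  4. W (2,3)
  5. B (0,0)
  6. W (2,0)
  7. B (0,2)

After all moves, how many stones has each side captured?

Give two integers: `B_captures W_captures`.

Move 1: B@(3,3) -> caps B=0 W=0
Move 2: W@(3,2) -> caps B=0 W=0
Move 3: B@(1,3) -> caps B=0 W=0
Move 4: W@(2,3) -> caps B=0 W=1
Move 5: B@(0,0) -> caps B=0 W=1
Move 6: W@(2,0) -> caps B=0 W=1
Move 7: B@(0,2) -> caps B=0 W=1

Answer: 0 1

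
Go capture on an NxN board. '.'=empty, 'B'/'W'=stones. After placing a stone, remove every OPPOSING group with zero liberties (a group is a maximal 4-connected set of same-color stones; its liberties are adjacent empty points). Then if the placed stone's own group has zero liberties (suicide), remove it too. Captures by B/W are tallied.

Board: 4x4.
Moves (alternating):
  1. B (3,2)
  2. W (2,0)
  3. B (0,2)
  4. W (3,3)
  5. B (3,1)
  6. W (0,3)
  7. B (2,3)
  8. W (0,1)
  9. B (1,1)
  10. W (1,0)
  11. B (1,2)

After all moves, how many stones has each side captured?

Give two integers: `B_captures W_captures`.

Move 1: B@(3,2) -> caps B=0 W=0
Move 2: W@(2,0) -> caps B=0 W=0
Move 3: B@(0,2) -> caps B=0 W=0
Move 4: W@(3,3) -> caps B=0 W=0
Move 5: B@(3,1) -> caps B=0 W=0
Move 6: W@(0,3) -> caps B=0 W=0
Move 7: B@(2,3) -> caps B=1 W=0
Move 8: W@(0,1) -> caps B=1 W=0
Move 9: B@(1,1) -> caps B=1 W=0
Move 10: W@(1,0) -> caps B=1 W=0
Move 11: B@(1,2) -> caps B=1 W=0

Answer: 1 0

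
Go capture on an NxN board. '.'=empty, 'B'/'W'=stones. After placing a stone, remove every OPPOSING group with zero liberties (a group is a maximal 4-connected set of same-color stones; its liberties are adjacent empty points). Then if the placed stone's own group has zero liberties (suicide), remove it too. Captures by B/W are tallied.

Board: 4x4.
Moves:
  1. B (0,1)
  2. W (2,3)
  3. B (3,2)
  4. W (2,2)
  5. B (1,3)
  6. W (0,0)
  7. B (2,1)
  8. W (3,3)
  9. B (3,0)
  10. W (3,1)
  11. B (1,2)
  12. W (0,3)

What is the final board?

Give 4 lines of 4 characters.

Answer: WB.W
..BB
.BWW
BW.W

Derivation:
Move 1: B@(0,1) -> caps B=0 W=0
Move 2: W@(2,3) -> caps B=0 W=0
Move 3: B@(3,2) -> caps B=0 W=0
Move 4: W@(2,2) -> caps B=0 W=0
Move 5: B@(1,3) -> caps B=0 W=0
Move 6: W@(0,0) -> caps B=0 W=0
Move 7: B@(2,1) -> caps B=0 W=0
Move 8: W@(3,3) -> caps B=0 W=0
Move 9: B@(3,0) -> caps B=0 W=0
Move 10: W@(3,1) -> caps B=0 W=1
Move 11: B@(1,2) -> caps B=0 W=1
Move 12: W@(0,3) -> caps B=0 W=1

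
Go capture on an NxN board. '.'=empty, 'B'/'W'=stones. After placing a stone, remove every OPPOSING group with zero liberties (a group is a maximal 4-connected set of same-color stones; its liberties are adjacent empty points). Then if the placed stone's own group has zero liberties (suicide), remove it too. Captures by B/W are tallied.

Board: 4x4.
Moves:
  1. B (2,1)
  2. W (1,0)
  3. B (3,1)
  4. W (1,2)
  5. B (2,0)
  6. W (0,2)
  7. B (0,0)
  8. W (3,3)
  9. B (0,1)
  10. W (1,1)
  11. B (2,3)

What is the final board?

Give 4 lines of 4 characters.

Answer: ..W.
WWW.
BB.B
.B.W

Derivation:
Move 1: B@(2,1) -> caps B=0 W=0
Move 2: W@(1,0) -> caps B=0 W=0
Move 3: B@(3,1) -> caps B=0 W=0
Move 4: W@(1,2) -> caps B=0 W=0
Move 5: B@(2,0) -> caps B=0 W=0
Move 6: W@(0,2) -> caps B=0 W=0
Move 7: B@(0,0) -> caps B=0 W=0
Move 8: W@(3,3) -> caps B=0 W=0
Move 9: B@(0,1) -> caps B=0 W=0
Move 10: W@(1,1) -> caps B=0 W=2
Move 11: B@(2,3) -> caps B=0 W=2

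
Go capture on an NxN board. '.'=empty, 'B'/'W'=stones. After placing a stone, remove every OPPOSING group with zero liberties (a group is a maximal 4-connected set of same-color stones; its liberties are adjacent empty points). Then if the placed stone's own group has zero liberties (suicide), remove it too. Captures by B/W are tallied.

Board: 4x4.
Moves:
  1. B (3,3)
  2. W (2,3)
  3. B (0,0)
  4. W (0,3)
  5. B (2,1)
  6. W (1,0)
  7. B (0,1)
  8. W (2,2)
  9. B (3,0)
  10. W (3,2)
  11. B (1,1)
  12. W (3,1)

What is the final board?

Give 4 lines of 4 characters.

Answer: BB.W
WB..
.BWW
BWW.

Derivation:
Move 1: B@(3,3) -> caps B=0 W=0
Move 2: W@(2,3) -> caps B=0 W=0
Move 3: B@(0,0) -> caps B=0 W=0
Move 4: W@(0,3) -> caps B=0 W=0
Move 5: B@(2,1) -> caps B=0 W=0
Move 6: W@(1,0) -> caps B=0 W=0
Move 7: B@(0,1) -> caps B=0 W=0
Move 8: W@(2,2) -> caps B=0 W=0
Move 9: B@(3,0) -> caps B=0 W=0
Move 10: W@(3,2) -> caps B=0 W=1
Move 11: B@(1,1) -> caps B=0 W=1
Move 12: W@(3,1) -> caps B=0 W=1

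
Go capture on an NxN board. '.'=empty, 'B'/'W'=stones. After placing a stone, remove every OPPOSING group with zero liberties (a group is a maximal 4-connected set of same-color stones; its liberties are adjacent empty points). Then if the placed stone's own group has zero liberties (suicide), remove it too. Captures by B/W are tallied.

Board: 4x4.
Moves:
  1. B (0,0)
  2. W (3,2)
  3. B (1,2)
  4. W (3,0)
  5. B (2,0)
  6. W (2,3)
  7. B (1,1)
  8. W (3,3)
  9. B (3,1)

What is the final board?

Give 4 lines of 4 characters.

Answer: B...
.BB.
B..W
.BWW

Derivation:
Move 1: B@(0,0) -> caps B=0 W=0
Move 2: W@(3,2) -> caps B=0 W=0
Move 3: B@(1,2) -> caps B=0 W=0
Move 4: W@(3,0) -> caps B=0 W=0
Move 5: B@(2,0) -> caps B=0 W=0
Move 6: W@(2,3) -> caps B=0 W=0
Move 7: B@(1,1) -> caps B=0 W=0
Move 8: W@(3,3) -> caps B=0 W=0
Move 9: B@(3,1) -> caps B=1 W=0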